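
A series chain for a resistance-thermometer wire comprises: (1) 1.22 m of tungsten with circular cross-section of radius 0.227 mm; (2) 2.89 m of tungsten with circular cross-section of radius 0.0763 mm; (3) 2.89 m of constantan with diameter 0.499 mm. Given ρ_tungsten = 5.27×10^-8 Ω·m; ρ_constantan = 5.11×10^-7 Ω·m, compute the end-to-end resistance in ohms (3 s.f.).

16.3 Ω

Seg 1: A = πr² = π(2.2700e-04 m)² = 1.619e-07 m²
R_1 = (5.27×10^-8)(1.22)/(1.619e-07) = 0.3972 Ω
Seg 2: A = πr² = π(7.6300e-05 m)² = 1.829e-08 m²
R_2 = (5.27×10^-8)(2.89)/(1.829e-08) = 8.327 Ω
Seg 3: A = π(d/2)² = π(2.4950e-04 m)² = 1.956e-07 m²
R_3 = (5.11×10^-7)(2.89)/(1.956e-07) = 7.551 Ω
R_total = R_1 + R_2 + R_3 = 16.3 Ω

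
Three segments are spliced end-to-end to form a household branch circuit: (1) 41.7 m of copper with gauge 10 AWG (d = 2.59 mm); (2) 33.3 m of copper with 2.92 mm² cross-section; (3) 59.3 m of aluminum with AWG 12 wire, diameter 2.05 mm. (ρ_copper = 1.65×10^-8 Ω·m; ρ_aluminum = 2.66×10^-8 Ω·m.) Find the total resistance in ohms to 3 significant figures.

0.797 Ω

Seg 1: A = π(2.59/2 mm)² = π(1.2950e-03 m)² = 5.269e-06 m²
R_1 = (1.65×10^-8)(41.7)/(5.269e-06) = 0.1306 Ω
Seg 2: A = 2.92 mm² = 2.920e-06 m²
R_2 = (1.65×10^-8)(33.3)/(2.920e-06) = 0.1882 Ω
Seg 3: A = π(2.05/2 mm)² = π(1.0250e-03 m)² = 3.301e-06 m²
R_3 = (2.66×10^-8)(59.3)/(3.301e-06) = 0.4779 Ω
R_total = R_1 + R_2 + R_3 = 0.797 Ω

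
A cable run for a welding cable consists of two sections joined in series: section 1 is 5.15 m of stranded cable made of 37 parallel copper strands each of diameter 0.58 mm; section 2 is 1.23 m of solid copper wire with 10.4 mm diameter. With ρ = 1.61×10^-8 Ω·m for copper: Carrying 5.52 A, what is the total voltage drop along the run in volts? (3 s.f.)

Section 1: A_strand = π(2.9000e-04)² = 2.642e-07 m²; R₁ = ρL/(N·A_s) = (1.61×10^-8)(5.15)/(37×2.642e-07) = 0.008482 Ω
Section 2: A = π(d/2)² = π(5.2000e-03 m)² = 8.495e-05 m²
R₂ = (1.61×10^-8)(1.23)/(8.495e-05) = 2.331×10^-4 Ω
R = R₁ + R₂ = 0.008715 Ω
V = IR = 5.52 × 0.008715 = 0.0481 V

0.0481 V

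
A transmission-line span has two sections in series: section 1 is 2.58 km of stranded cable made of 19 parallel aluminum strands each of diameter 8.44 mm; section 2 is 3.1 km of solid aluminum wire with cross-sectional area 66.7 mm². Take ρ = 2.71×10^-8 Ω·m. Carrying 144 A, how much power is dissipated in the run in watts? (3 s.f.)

27500 W

Section 1: A_strand = π(4.2200e-03)² = 5.595e-05 m²; R₁ = ρL/(N·A_s) = (2.71×10^-8)(2580)/(19×5.595e-05) = 0.06577 Ω
Section 2: A = 66.7 mm² = 6.670e-05 m²
R₂ = (2.71×10^-8)(3100)/(6.670e-05) = 1.26 Ω
R = R₁ + R₂ = 1.325 Ω
P = I²R = (144)² × 1.325 = 27500 W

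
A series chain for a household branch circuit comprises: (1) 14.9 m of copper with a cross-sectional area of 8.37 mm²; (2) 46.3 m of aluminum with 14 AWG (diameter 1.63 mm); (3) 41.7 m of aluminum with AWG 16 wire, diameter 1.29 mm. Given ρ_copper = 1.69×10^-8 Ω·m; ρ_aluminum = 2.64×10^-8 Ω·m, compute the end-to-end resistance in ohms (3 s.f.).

Seg 1: A = 8.37 mm² = 8.370e-06 m²
R_1 = (1.69×10^-8)(14.9)/(8.370e-06) = 0.03008 Ω
Seg 2: A = π(1.63/2 mm)² = π(8.1500e-04 m)² = 2.087e-06 m²
R_2 = (2.64×10^-8)(46.3)/(2.087e-06) = 0.5858 Ω
Seg 3: A = π(1.29/2 mm)² = π(6.4500e-04 m)² = 1.307e-06 m²
R_3 = (2.64×10^-8)(41.7)/(1.307e-06) = 0.8423 Ω
R_total = R_1 + R_2 + R_3 = 1.46 Ω

1.46 Ω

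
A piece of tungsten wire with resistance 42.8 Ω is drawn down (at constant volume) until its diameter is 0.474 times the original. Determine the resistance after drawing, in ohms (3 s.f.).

848 Ω

Volume constant ⇒ L' = L/r² with r = 0.474. R' = ρL'/A' = ρ(L/r²)/(πr²d₀²/4) = R/r⁴.
R' = 19.81 × 42.8 = 848 Ω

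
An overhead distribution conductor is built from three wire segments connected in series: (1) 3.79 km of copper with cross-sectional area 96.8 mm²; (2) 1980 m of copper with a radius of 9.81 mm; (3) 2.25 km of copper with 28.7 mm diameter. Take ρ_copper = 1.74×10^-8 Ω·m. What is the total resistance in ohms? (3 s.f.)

0.856 Ω

Seg 1: A = 96.8 mm² = 9.680e-05 m²
R_1 = (1.74×10^-8)(3790)/(9.680e-05) = 0.6813 Ω
Seg 2: A = πr² = π(9.8100e-03 m)² = 3.023e-04 m²
R_2 = (1.74×10^-8)(1980)/(3.023e-04) = 0.114 Ω
Seg 3: A = π(d/2)² = π(1.4350e-02 m)² = 6.469e-04 m²
R_3 = (1.74×10^-8)(2250)/(6.469e-04) = 0.06052 Ω
R_total = R_1 + R_2 + R_3 = 0.856 Ω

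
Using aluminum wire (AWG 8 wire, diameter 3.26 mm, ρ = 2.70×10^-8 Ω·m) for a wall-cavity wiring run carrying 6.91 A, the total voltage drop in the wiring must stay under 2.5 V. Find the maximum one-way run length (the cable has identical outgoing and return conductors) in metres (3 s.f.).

55.9 m

A = π(3.26/2 mm)² = π(1.6300e-03 m)² = 8.347e-06 m²
L_max = V_max·A/(2·ρI) = (2.5)(8.347e-06)/(2×2.70×10^-8×6.91) = 55.9 m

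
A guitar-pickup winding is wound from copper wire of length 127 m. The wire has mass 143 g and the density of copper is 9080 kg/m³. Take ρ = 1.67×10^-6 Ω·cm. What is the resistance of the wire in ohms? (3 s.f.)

ρ = 1.67×10^-6 Ω·cm = 1.67×10^-8 Ω·m
A = m/(density·L) = 0.143/(9080×127) = 1.2401e-07 m²
R = ρL/A = (1.67×10^-8)(127)/(1.2401e-07) = 17.1 Ω

17.1 Ω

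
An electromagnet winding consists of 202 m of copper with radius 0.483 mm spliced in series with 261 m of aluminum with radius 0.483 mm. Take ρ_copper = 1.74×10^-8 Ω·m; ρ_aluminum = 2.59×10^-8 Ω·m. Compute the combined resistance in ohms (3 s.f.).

14.0 Ω

Segment 1: A = πr² = π(4.8300e-04 m)² = 7.329e-07 m²
R₁ = ρL/A = (1.74×10^-8)(202)/(7.329e-07) = 4.796 Ω
R₂ = (2.59×10^-8)(261)/(7.329e-07) = 9.224 Ω
R = R₁ + R₂ = 14.0 Ω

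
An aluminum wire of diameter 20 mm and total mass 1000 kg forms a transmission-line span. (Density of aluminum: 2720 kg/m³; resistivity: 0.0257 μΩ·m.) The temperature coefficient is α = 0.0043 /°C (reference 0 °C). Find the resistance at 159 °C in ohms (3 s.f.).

0.161 Ω

ρ = 0.0257 μΩ·m = 2.57×10^-8 Ω·m
A = π(d/2)² = π(1.0000e-02 m)² = 3.1416e-04 m²
L = m/(density·A) = 1000/(2720×3.1416e-04) = 1170 m
R = ρL/A = (2.57×10^-8)(1170)/(3.1416e-04) = 0.09573 Ω
R(159 °C) = 0.09573 × (1 + 0.0043×159) = 0.161 Ω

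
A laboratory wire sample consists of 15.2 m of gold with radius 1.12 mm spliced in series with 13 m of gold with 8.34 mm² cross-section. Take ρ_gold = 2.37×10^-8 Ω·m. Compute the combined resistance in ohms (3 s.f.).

Segment 1: A = πr² = π(1.1200e-03 m)² = 3.941e-06 m²
R₁ = ρL/A = (2.37×10^-8)(15.2)/(3.941e-06) = 0.09141 Ω
Segment 2: A = 8.34 mm² = 8.340e-06 m²
R₂ = (2.37×10^-8)(13)/(8.340e-06) = 0.03694 Ω
R = R₁ + R₂ = 0.128 Ω

0.128 Ω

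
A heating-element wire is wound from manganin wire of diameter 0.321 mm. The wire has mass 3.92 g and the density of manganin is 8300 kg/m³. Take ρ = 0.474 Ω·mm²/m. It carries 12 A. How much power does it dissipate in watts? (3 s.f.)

4920 W

ρ = 0.474 Ω·mm²/m = 4.74×10^-7 Ω·m
A = π(d/2)² = π(1.6050e-04 m)² = 8.0928e-08 m²
L = m/(density·A) = 0.00392/(8300×8.0928e-08) = 5.836 m
R = ρL/A = (4.74×10^-7)(5.836)/(8.0928e-08) = 34.18 Ω
P = I²R = (12)² × 34.18 = 4920 W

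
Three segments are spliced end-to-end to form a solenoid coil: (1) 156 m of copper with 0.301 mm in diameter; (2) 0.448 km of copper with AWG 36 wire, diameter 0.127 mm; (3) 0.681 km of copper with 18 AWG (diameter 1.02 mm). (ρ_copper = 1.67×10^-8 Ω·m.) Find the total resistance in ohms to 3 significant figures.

Seg 1: A = π(d/2)² = π(1.5050e-04 m)² = 7.116e-08 m²
R_1 = (1.67×10^-8)(156)/(7.116e-08) = 36.61 Ω
Seg 2: A = π(0.127/2 mm)² = π(6.3500e-05 m)² = 1.267e-08 m²
R_2 = (1.67×10^-8)(448)/(1.267e-08) = 590.6 Ω
Seg 3: A = π(1.02/2 mm)² = π(5.1000e-04 m)² = 8.171e-07 m²
R_3 = (1.67×10^-8)(681)/(8.171e-07) = 13.92 Ω
R_total = R_1 + R_2 + R_3 = 641 Ω

641 Ω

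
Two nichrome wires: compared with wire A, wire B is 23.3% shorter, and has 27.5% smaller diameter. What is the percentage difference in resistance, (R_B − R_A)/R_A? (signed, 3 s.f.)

45.9%

R ∝ L/d², so R_B/R_A = (1 − 23.3/100) × (1 − 27.5/100)⁻²
= 0.767 × 1.903 = 1.459
(R_B − R_A)/R_A = 1.459 − 1 = 45.9%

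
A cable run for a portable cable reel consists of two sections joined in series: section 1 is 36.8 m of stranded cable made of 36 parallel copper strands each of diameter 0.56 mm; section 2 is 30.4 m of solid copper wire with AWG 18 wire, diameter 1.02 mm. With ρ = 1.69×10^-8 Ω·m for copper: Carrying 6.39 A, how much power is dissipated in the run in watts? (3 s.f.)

Section 1: A_strand = π(2.8000e-04)² = 2.463e-07 m²; R₁ = ρL/(N·A_s) = (1.69×10^-8)(36.8)/(36×2.463e-07) = 0.07014 Ω
Section 2: A = π(1.02/2 mm)² = π(5.1000e-04 m)² = 8.171e-07 m²
R₂ = (1.69×10^-8)(30.4)/(8.171e-07) = 0.6287 Ω
R = R₁ + R₂ = 0.6989 Ω
P = I²R = (6.39)² × 0.6989 = 28.5 W

28.5 W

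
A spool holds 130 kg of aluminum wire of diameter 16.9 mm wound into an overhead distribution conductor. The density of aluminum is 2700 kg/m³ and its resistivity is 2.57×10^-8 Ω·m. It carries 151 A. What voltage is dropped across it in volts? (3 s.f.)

3.71 V

A = π(d/2)² = π(8.4500e-03 m)² = 2.2432e-04 m²
L = m/(density·A) = 130/(2700×2.2432e-04) = 214.6 m
R = ρL/A = (2.57×10^-8)(214.6)/(2.2432e-04) = 0.02459 Ω
V = IR = 151 × 0.02459 = 3.71 V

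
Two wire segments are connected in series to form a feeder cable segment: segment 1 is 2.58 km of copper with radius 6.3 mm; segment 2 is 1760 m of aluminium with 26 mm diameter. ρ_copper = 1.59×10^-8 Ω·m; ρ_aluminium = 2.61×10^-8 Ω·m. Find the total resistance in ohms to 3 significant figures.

Segment 1: A = πr² = π(6.3000e-03 m)² = 1.247e-04 m²
R₁ = ρL/A = (1.59×10^-8)(2580)/(1.247e-04) = 0.329 Ω
Segment 2: A = π(d/2)² = π(1.3000e-02 m)² = 5.309e-04 m²
R₂ = (2.61×10^-8)(1760)/(5.309e-04) = 0.08652 Ω
R = R₁ + R₂ = 0.416 Ω

0.416 Ω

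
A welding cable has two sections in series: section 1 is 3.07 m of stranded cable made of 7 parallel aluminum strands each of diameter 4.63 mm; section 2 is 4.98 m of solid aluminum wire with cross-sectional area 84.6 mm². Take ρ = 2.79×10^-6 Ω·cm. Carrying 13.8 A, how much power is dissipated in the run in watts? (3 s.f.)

ρ = 2.79×10^-6 Ω·cm = 2.79×10^-8 Ω·m
Section 1: A_strand = π(2.3150e-03)² = 1.684e-05 m²; R₁ = ρL/(N·A_s) = (2.79×10^-8)(3.07)/(7×1.684e-05) = 7.268×10^-4 Ω
Section 2: A = 84.6 mm² = 8.460e-05 m²
R₂ = (2.79×10^-8)(4.98)/(8.460e-05) = 0.001642 Ω
R = R₁ + R₂ = 0.002369 Ω
P = I²R = (13.8)² × 0.002369 = 0.451 W

0.451 W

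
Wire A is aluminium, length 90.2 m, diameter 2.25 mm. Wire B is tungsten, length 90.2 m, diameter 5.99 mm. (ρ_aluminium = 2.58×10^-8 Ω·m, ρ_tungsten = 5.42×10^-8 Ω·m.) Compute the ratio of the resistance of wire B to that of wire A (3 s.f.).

0.296

R ∝ ρL/d², so R_B/R_A = (ρ_B/ρ_A) × (d_A/d_B)²
= (5.42×10^-8/2.58×10^-8) × (2.25/5.99)² = 0.296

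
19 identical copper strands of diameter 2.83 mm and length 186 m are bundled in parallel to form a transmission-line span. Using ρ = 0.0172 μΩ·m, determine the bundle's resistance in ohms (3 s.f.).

ρ = 0.0172 μΩ·m = 1.72×10^-8 Ω·m
A_strand = π(1.4150e-03 m)² = 6.290e-06 m²
R_strand = ρL/A = (1.72×10^-8)(186)/(6.290e-06) = 0.5086 Ω
R_total = R_strand/N = 0.5086/19 = 0.0268 Ω

0.0268 Ω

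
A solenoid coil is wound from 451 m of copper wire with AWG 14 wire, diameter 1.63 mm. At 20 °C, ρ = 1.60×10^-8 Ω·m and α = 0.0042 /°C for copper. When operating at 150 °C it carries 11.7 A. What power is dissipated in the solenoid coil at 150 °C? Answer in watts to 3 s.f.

732 W

A = π(1.63/2 mm)² = π(8.1500e-04 m)² = 2.087e-06 m²
R₍20₎ = ρL/A = (1.60×10^-8)(451)/(2.087e-06) = 3.458 Ω
R₍150₎ = R₍20₎(1 + αΔT) = 3.458 × (1 + 0.0042×130) = 5.346 Ω
P = I²R = (11.7)² × 5.346 = 732 W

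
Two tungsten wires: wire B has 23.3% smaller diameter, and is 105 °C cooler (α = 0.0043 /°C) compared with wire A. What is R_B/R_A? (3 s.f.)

0.932

R ∝ ρL/d² with ρ ∝ (1+αΔT), so R_B/R_A = (1 − 23.3/100)⁻² × (1 − 0.0043×105)
= 1.7 × 0.5485 = 0.932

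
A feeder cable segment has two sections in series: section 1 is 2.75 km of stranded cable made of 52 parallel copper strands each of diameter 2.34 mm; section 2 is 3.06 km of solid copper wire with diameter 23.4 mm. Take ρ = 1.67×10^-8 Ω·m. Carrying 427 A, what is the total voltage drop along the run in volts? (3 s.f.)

Section 1: A_strand = π(1.1700e-03)² = 4.301e-06 m²; R₁ = ρL/(N·A_s) = (1.67×10^-8)(2750)/(52×4.301e-06) = 0.2054 Ω
Section 2: A = π(d/2)² = π(1.1700e-02 m)² = 4.301e-04 m²
R₂ = (1.67×10^-8)(3060)/(4.301e-04) = 0.1188 Ω
R = R₁ + R₂ = 0.3242 Ω
V = IR = 427 × 0.3242 = 138 V

138 V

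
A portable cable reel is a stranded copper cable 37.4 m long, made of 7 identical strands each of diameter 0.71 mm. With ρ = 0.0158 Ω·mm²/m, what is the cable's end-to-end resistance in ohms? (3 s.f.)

0.213 Ω

ρ = 0.0158 Ω·mm²/m = 1.58×10^-8 Ω·m
A_strand = π(3.5500e-04 m)² = 3.959e-07 m²
R_strand = ρL/A = (1.58×10^-8)(37.4)/(3.959e-07) = 1.493 Ω
R_total = R_strand/N = 1.493/7 = 0.213 Ω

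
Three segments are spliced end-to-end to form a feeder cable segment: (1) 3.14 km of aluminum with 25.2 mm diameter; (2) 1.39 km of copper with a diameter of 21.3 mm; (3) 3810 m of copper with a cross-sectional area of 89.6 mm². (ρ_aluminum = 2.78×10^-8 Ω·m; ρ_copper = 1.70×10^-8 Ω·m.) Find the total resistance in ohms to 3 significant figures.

0.964 Ω

Seg 1: A = π(d/2)² = π(1.2600e-02 m)² = 4.988e-04 m²
R_1 = (2.78×10^-8)(3140)/(4.988e-04) = 0.175 Ω
Seg 2: A = π(d/2)² = π(1.0650e-02 m)² = 3.563e-04 m²
R_2 = (1.70×10^-8)(1390)/(3.563e-04) = 0.06632 Ω
Seg 3: A = 89.6 mm² = 8.960e-05 m²
R_3 = (1.70×10^-8)(3810)/(8.960e-05) = 0.7229 Ω
R_total = R_1 + R_2 + R_3 = 0.964 Ω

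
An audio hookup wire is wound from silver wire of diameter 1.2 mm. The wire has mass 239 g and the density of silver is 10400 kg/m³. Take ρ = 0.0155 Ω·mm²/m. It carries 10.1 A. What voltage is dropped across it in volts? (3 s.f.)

ρ = 0.0155 Ω·mm²/m = 1.55×10^-8 Ω·m
A = π(d/2)² = π(6.0000e-04 m)² = 1.1310e-06 m²
L = m/(density·A) = 0.239/(10400×1.1310e-06) = 20.32 m
R = ρL/A = (1.55×10^-8)(20.32)/(1.1310e-06) = 0.2785 Ω
V = IR = 10.1 × 0.2785 = 2.81 V

2.81 V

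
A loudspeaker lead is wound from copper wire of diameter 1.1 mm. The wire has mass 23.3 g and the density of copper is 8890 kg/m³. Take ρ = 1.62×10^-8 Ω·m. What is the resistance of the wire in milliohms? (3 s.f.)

A = π(d/2)² = π(5.5000e-04 m)² = 9.5033e-07 m²
L = m/(density·A) = 0.0233/(8890×9.5033e-07) = 2.758 m
R = ρL/A = (1.62×10^-8)(2.758)/(9.5033e-07) = 47.0 mΩ

47.0 mΩ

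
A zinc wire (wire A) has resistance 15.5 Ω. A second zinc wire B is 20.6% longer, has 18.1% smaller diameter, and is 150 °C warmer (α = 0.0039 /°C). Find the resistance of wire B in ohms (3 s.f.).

R ∝ ρL/d² with ρ ∝ (1+αΔT), so R_B/R_A = (1 + 20.6/100) × (1 − 18.1/100)⁻² × (1 + 0.0039×150)
= 1.206 × 1.491 × 1.585 = 2.85
R_B = 2.85 × 15.5 = 44.2 Ω

44.2 Ω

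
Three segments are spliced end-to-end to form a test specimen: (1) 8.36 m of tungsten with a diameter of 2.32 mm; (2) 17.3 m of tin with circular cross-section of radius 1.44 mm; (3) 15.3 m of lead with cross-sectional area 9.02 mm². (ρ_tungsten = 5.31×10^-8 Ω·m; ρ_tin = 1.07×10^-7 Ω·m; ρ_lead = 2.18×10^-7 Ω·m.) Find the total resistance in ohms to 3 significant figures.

0.759 Ω

Seg 1: A = π(d/2)² = π(1.1600e-03 m)² = 4.227e-06 m²
R_1 = (5.31×10^-8)(8.36)/(4.227e-06) = 0.105 Ω
Seg 2: A = πr² = π(1.4400e-03 m)² = 6.514e-06 m²
R_2 = (1.07×10^-7)(17.3)/(6.514e-06) = 0.2842 Ω
Seg 3: A = 9.02 mm² = 9.020e-06 m²
R_3 = (2.18×10^-7)(15.3)/(9.020e-06) = 0.3698 Ω
R_total = R_1 + R_2 + R_3 = 0.759 Ω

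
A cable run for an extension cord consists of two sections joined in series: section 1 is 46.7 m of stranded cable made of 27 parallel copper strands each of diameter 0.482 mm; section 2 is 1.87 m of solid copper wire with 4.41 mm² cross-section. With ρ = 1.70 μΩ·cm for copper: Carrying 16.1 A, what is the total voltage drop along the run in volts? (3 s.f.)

ρ = 1.70 μΩ·cm = 1.70×10^-8 Ω·m
Section 1: A_strand = π(2.4100e-04)² = 1.825e-07 m²; R₁ = ρL/(N·A_s) = (1.70×10^-8)(46.7)/(27×1.825e-07) = 0.1611 Ω
Section 2: A = 4.41 mm² = 4.410e-06 m²
R₂ = (1.70×10^-8)(1.87)/(4.410e-06) = 0.007209 Ω
R = R₁ + R₂ = 0.1684 Ω
V = IR = 16.1 × 0.1684 = 2.71 V

2.71 V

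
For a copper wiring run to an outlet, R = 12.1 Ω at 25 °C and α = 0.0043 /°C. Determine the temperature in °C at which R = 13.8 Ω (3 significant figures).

57.7 °C

R = R₀(1 + α(T − T₀)) ⇒ T = T₀ + (R/R₀ − 1)/α
T = 25 + (13.8/12.1 − 1)/0.0043 = 25 + (0.1405)/0.0043 = 57.7 °C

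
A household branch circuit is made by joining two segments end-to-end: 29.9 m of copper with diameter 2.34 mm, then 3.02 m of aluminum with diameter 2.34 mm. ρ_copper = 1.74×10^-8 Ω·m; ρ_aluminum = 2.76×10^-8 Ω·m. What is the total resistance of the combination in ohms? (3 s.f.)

Segment 1: A = π(d/2)² = π(1.1700e-03 m)² = 4.301e-06 m²
R₁ = ρL/A = (1.74×10^-8)(29.9)/(4.301e-06) = 0.121 Ω
R₂ = (2.76×10^-8)(3.02)/(4.301e-06) = 0.01938 Ω
R = R₁ + R₂ = 0.140 Ω

0.140 Ω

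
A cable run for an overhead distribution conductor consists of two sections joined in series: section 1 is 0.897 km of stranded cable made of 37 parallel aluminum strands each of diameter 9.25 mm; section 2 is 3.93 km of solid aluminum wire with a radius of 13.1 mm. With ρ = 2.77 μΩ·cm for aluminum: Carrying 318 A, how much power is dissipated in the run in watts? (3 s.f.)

ρ = 2.77 μΩ·cm = 2.77×10^-8 Ω·m
Section 1: A_strand = π(4.6250e-03)² = 6.720e-05 m²; R₁ = ρL/(N·A_s) = (2.77×10^-8)(897)/(37×6.720e-05) = 0.009993 Ω
Section 2: A = πr² = π(1.3100e-02 m)² = 5.391e-04 m²
R₂ = (2.77×10^-8)(3930)/(5.391e-04) = 0.2019 Ω
R = R₁ + R₂ = 0.2119 Ω
P = I²R = (318)² × 0.2119 = 21400 W

21400 W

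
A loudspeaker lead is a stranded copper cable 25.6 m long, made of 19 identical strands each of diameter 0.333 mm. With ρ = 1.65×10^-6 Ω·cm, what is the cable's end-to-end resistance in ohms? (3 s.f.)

0.255 Ω

ρ = 1.65×10^-6 Ω·cm = 1.65×10^-8 Ω·m
A_strand = π(1.6650e-04 m)² = 8.709e-08 m²
R_strand = ρL/A = (1.65×10^-8)(25.6)/(8.709e-08) = 4.85 Ω
R_total = R_strand/N = 4.85/19 = 0.255 Ω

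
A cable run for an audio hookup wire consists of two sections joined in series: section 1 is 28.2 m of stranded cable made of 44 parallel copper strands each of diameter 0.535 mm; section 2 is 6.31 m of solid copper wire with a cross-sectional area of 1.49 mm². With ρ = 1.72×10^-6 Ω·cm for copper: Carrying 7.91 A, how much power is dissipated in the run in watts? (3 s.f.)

ρ = 1.72×10^-6 Ω·cm = 1.72×10^-8 Ω·m
Section 1: A_strand = π(2.6750e-04)² = 2.248e-07 m²; R₁ = ρL/(N·A_s) = (1.72×10^-8)(28.2)/(44×2.248e-07) = 0.04904 Ω
Section 2: A = 1.49 mm² = 1.490e-06 m²
R₂ = (1.72×10^-8)(6.31)/(1.490e-06) = 0.07284 Ω
R = R₁ + R₂ = 0.1219 Ω
P = I²R = (7.91)² × 0.1219 = 7.63 W

7.63 W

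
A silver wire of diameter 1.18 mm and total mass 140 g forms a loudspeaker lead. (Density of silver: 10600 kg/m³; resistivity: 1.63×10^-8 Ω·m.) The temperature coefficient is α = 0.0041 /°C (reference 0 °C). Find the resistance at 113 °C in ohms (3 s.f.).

0.263 Ω

A = π(d/2)² = π(5.9000e-04 m)² = 1.0936e-06 m²
L = m/(density·A) = 0.14/(10600×1.0936e-06) = 12.08 m
R = ρL/A = (1.63×10^-8)(12.08)/(1.0936e-06) = 0.18 Ω
R(113 °C) = 0.18 × (1 + 0.0041×113) = 0.263 Ω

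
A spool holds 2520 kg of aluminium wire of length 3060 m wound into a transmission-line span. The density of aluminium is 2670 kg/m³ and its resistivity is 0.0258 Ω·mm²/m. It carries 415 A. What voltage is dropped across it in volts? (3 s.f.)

ρ = 0.0258 Ω·mm²/m = 2.58×10^-8 Ω·m
A = m/(density·L) = 2520/(2670×3060) = 3.0844e-04 m²
R = ρL/A = (2.58×10^-8)(3060)/(3.0844e-04) = 0.256 Ω
V = IR = 415 × 0.256 = 106 V

106 V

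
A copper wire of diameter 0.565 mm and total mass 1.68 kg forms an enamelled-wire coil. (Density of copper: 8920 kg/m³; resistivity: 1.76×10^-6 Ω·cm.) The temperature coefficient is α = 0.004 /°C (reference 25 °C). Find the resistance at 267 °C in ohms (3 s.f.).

ρ = 1.76×10^-6 Ω·cm = 1.76×10^-8 Ω·m
A = π(d/2)² = π(2.8250e-04 m)² = 2.5072e-07 m²
L = m/(density·A) = 1.68/(8920×2.5072e-07) = 751.2 m
R = ρL/A = (1.76×10^-8)(751.2)/(2.5072e-07) = 52.73 Ω
R(267 °C) = 52.73 × (1 + 0.004×242) = 104 Ω

104 Ω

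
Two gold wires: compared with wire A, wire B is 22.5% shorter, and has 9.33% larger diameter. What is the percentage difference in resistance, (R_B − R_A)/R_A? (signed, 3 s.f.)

-35.2%

R ∝ L/d², so R_B/R_A = (1 − 22.5/100) × (1 + 9.33/100)⁻²
= 0.775 × 0.8366 = 0.6484
(R_B − R_A)/R_A = 0.6484 − 1 = -35.2%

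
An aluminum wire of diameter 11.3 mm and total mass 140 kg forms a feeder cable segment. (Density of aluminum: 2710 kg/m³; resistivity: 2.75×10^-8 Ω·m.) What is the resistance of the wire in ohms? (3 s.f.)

0.141 Ω

A = π(d/2)² = π(5.6500e-03 m)² = 1.0029e-04 m²
L = m/(density·A) = 140/(2710×1.0029e-04) = 515.1 m
R = ρL/A = (2.75×10^-8)(515.1)/(1.0029e-04) = 0.141 Ω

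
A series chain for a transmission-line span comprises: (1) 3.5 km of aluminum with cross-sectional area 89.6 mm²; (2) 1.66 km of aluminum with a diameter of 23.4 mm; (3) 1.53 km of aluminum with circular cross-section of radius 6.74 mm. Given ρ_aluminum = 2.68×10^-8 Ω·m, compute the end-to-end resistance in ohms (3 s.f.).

1.44 Ω

Seg 1: A = 89.6 mm² = 8.960e-05 m²
R_1 = (2.68×10^-8)(3500)/(8.960e-05) = 1.047 Ω
Seg 2: A = π(d/2)² = π(1.1700e-02 m)² = 4.301e-04 m²
R_2 = (2.68×10^-8)(1660)/(4.301e-04) = 0.1034 Ω
Seg 3: A = πr² = π(6.7400e-03 m)² = 1.427e-04 m²
R_3 = (2.68×10^-8)(1530)/(1.427e-04) = 0.2873 Ω
R_total = R_1 + R_2 + R_3 = 1.44 Ω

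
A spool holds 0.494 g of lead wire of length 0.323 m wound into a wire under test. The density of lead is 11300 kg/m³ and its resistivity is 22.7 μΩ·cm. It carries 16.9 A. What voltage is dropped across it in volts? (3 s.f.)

ρ = 22.7 μΩ·cm = 2.27×10^-7 Ω·m
A = m/(density·L) = 4.940×10^-4/(11300×0.323) = 1.3535e-07 m²
R = ρL/A = (2.27×10^-7)(0.323)/(1.3535e-07) = 0.5417 Ω
V = IR = 16.9 × 0.5417 = 9.16 V

9.16 V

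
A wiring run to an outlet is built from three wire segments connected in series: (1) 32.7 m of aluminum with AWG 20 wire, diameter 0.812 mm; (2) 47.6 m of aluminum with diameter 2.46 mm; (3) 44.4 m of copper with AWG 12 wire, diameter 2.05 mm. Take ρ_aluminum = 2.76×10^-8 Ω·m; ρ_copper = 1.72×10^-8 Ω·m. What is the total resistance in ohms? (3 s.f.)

2.25 Ω

Seg 1: A = π(0.812/2 mm)² = π(4.0600e-04 m)² = 5.178e-07 m²
R_1 = (2.76×10^-8)(32.7)/(5.178e-07) = 1.743 Ω
Seg 2: A = π(d/2)² = π(1.2300e-03 m)² = 4.753e-06 m²
R_2 = (2.76×10^-8)(47.6)/(4.753e-06) = 0.2764 Ω
Seg 3: A = π(2.05/2 mm)² = π(1.0250e-03 m)² = 3.301e-06 m²
R_3 = (1.72×10^-8)(44.4)/(3.301e-06) = 0.2314 Ω
R_total = R_1 + R_2 + R_3 = 2.25 Ω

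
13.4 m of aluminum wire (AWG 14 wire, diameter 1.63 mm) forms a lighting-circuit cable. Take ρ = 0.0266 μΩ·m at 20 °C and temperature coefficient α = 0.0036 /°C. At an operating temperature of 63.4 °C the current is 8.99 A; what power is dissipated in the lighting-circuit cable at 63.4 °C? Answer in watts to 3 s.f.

ρ = 0.0266 μΩ·m = 2.66×10^-8 Ω·m
A = π(1.63/2 mm)² = π(8.1500e-04 m)² = 2.087e-06 m²
R₍20₎ = ρL/A = (2.66×10^-8)(13.4)/(2.087e-06) = 0.1708 Ω
R₍63.4₎ = R₍20₎(1 + αΔT) = 0.1708 × (1 + 0.0036×43.4) = 0.1975 Ω
P = I²R = (8.99)² × 0.1975 = 16.0 W

16.0 W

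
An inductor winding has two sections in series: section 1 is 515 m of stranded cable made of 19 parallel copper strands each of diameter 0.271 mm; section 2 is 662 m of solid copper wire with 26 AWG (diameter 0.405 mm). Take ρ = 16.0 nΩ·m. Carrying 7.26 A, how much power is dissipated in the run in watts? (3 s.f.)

4730 W

ρ = 16.0 nΩ·m = 1.60×10^-8 Ω·m
Section 1: A_strand = π(1.3550e-04)² = 5.768e-08 m²; R₁ = ρL/(N·A_s) = (1.60×10^-8)(515)/(19×5.768e-08) = 7.519 Ω
Section 2: A = π(0.405/2 mm)² = π(2.0250e-04 m)² = 1.288e-07 m²
R₂ = (1.60×10^-8)(662)/(1.288e-07) = 82.22 Ω
R = R₁ + R₂ = 89.74 Ω
P = I²R = (7.26)² × 89.74 = 4730 W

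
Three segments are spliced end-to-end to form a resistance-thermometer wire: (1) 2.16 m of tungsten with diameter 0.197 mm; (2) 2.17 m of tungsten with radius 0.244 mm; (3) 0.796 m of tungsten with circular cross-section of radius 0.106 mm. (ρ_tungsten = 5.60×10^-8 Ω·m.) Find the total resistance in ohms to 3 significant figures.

5.88 Ω

Seg 1: A = π(d/2)² = π(9.8500e-05 m)² = 3.048e-08 m²
R_1 = (5.60×10^-8)(2.16)/(3.048e-08) = 3.968 Ω
Seg 2: A = πr² = π(2.4400e-04 m)² = 1.870e-07 m²
R_2 = (5.60×10^-8)(2.17)/(1.870e-07) = 0.6497 Ω
Seg 3: A = πr² = π(1.0600e-04 m)² = 3.530e-08 m²
R_3 = (5.60×10^-8)(0.796)/(3.530e-08) = 1.263 Ω
R_total = R_1 + R_2 + R_3 = 5.88 Ω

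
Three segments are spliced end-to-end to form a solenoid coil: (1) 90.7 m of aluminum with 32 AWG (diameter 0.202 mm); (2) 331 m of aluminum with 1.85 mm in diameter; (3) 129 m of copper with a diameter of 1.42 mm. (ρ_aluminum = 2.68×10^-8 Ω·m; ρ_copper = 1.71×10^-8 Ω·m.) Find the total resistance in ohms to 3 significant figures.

Seg 1: A = π(0.202/2 mm)² = π(1.0100e-04 m)² = 3.205e-08 m²
R_1 = (2.68×10^-8)(90.7)/(3.205e-08) = 75.85 Ω
Seg 2: A = π(d/2)² = π(9.2500e-04 m)² = 2.688e-06 m²
R_2 = (2.68×10^-8)(331)/(2.688e-06) = 3.3 Ω
Seg 3: A = π(d/2)² = π(7.1000e-04 m)² = 1.584e-06 m²
R_3 = (1.71×10^-8)(129)/(1.584e-06) = 1.393 Ω
R_total = R_1 + R_2 + R_3 = 80.5 Ω

80.5 Ω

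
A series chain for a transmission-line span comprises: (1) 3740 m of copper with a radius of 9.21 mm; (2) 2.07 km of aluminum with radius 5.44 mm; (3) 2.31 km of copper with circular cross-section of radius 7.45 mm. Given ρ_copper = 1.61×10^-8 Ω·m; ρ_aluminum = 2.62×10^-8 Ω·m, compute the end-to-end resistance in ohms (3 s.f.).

1.02 Ω

Seg 1: A = πr² = π(9.2100e-03 m)² = 2.665e-04 m²
R_1 = (1.61×10^-8)(3740)/(2.665e-04) = 0.226 Ω
Seg 2: A = πr² = π(5.4400e-03 m)² = 9.297e-05 m²
R_2 = (2.62×10^-8)(2070)/(9.297e-05) = 0.5833 Ω
Seg 3: A = πr² = π(7.4500e-03 m)² = 1.744e-04 m²
R_3 = (1.61×10^-8)(2310)/(1.744e-04) = 0.2133 Ω
R_total = R_1 + R_2 + R_3 = 1.02 Ω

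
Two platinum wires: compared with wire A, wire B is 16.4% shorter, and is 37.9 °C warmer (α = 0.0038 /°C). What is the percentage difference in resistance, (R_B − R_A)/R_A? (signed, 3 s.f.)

R ∝ ρL/d² with ρ ∝ (1+αΔT), so R_B/R_A = (1 − 16.4/100) × (1 + 0.0038×37.9)
= 0.836 × 1.144 = 0.9564
(R_B − R_A)/R_A = 0.9564 − 1 = -4.36%

-4.36%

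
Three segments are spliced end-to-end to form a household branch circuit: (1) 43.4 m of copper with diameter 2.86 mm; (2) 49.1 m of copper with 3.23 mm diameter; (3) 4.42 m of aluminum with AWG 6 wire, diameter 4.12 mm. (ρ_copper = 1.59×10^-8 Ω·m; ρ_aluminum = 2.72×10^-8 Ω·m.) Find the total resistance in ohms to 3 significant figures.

Seg 1: A = π(d/2)² = π(1.4300e-03 m)² = 6.424e-06 m²
R_1 = (1.59×10^-8)(43.4)/(6.424e-06) = 0.1074 Ω
Seg 2: A = π(d/2)² = π(1.6150e-03 m)² = 8.194e-06 m²
R_2 = (1.59×10^-8)(49.1)/(8.194e-06) = 0.09528 Ω
Seg 3: A = π(4.12/2 mm)² = π(2.0600e-03 m)² = 1.333e-05 m²
R_3 = (2.72×10^-8)(4.42)/(1.333e-05) = 0.009018 Ω
R_total = R_1 + R_2 + R_3 = 0.212 Ω

0.212 Ω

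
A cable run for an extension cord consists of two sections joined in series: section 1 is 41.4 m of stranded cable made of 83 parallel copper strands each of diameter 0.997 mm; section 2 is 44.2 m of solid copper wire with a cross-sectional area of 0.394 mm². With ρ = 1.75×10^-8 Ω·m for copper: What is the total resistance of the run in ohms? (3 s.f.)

Section 1: A_strand = π(4.9850e-04)² = 7.807e-07 m²; R₁ = ρL/(N·A_s) = (1.75×10^-8)(41.4)/(83×7.807e-07) = 0.01118 Ω
Section 2: A = 0.394 mm² = 3.940e-07 m²
R₂ = (1.75×10^-8)(44.2)/(3.940e-07) = 1.963 Ω
R = R₁ + R₂ = 1.97 Ω

1.97 Ω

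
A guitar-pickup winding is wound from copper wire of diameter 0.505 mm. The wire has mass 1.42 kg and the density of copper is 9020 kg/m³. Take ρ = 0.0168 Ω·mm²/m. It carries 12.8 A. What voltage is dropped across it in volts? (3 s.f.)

844 V

ρ = 0.0168 Ω·mm²/m = 1.68×10^-8 Ω·m
A = π(d/2)² = π(2.5250e-04 m)² = 2.0030e-07 m²
L = m/(density·A) = 1.42/(9020×2.0030e-07) = 786 m
R = ρL/A = (1.68×10^-8)(786)/(2.0030e-07) = 65.92 Ω
V = IR = 12.8 × 65.92 = 844 V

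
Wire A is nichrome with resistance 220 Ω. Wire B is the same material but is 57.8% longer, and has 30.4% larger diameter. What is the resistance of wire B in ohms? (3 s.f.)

R ∝ L/d², so R_B/R_A = (1 + 57.8/100) × (1 + 30.4/100)⁻²
= 1.578 × 0.5881 = 0.928
R_B = 0.928 × 220 = 204 Ω

204 Ω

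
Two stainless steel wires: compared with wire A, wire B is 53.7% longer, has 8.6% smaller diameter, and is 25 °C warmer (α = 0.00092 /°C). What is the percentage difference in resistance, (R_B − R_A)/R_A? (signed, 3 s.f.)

88.2%

R ∝ ρL/d² with ρ ∝ (1+αΔT), so R_B/R_A = (1 + 53.7/100) × (1 − 8.6/100)⁻² × (1 + 0.00092×25)
= 1.537 × 1.197 × 1.023 = 1.882
(R_B − R_A)/R_A = 1.882 − 1 = 88.2%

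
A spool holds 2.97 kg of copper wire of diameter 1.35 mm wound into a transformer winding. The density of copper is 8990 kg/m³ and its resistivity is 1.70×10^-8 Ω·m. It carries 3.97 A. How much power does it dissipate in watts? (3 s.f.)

43.2 W

A = π(d/2)² = π(6.7500e-04 m)² = 1.4314e-06 m²
L = m/(density·A) = 2.97/(8990×1.4314e-06) = 230.8 m
R = ρL/A = (1.70×10^-8)(230.8)/(1.4314e-06) = 2.741 Ω
P = I²R = (3.97)² × 2.741 = 43.2 W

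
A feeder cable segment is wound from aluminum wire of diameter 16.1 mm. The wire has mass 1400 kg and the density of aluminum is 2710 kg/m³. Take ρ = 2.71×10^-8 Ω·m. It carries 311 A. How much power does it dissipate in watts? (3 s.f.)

32700 W

A = π(d/2)² = π(8.0500e-03 m)² = 2.0358e-04 m²
L = m/(density·A) = 1400/(2710×2.0358e-04) = 2538 m
R = ρL/A = (2.71×10^-8)(2538)/(2.0358e-04) = 0.3378 Ω
P = I²R = (311)² × 0.3378 = 32700 W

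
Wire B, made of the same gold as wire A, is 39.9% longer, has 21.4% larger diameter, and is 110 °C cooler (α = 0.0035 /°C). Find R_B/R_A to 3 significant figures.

0.584

R ∝ ρL/d² with ρ ∝ (1+αΔT), so R_B/R_A = (1 + 39.9/100) × (1 + 21.4/100)⁻² × (1 − 0.0035×110)
= 1.399 × 0.6785 × 0.615 = 0.584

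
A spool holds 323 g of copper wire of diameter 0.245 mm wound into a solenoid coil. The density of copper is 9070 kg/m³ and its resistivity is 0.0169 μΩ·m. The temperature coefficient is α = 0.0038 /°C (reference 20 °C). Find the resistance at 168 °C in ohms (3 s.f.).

ρ = 0.0169 μΩ·m = 1.69×10^-8 Ω·m
A = π(d/2)² = π(1.2250e-04 m)² = 4.7144e-08 m²
L = m/(density·A) = 0.323/(9070×4.7144e-08) = 755.4 m
R = ρL/A = (1.69×10^-8)(755.4)/(4.7144e-08) = 270.8 Ω
R(168 °C) = 270.8 × (1 + 0.0038×148) = 423 Ω

423 Ω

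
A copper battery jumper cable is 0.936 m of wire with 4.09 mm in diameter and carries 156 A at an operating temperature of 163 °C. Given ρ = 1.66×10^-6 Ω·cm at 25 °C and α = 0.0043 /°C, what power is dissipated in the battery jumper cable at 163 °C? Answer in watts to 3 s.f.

45.9 W

ρ = 1.66×10^-6 Ω·cm = 1.66×10^-8 Ω·m
A = π(d/2)² = π(2.0450e-03 m)² = 1.314e-05 m²
R₍25₎ = ρL/A = (1.66×10^-8)(0.936)/(1.314e-05) = 0.001183 Ω
R₍163₎ = R₍25₎(1 + αΔT) = 0.001183 × (1 + 0.0043×138) = 0.001884 Ω
P = I²R = (156)² × 0.001884 = 45.9 W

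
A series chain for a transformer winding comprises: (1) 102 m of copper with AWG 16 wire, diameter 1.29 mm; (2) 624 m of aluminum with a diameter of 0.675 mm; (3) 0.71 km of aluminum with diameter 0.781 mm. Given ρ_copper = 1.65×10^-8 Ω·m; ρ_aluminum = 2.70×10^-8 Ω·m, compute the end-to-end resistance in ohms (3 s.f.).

88.4 Ω

Seg 1: A = π(1.29/2 mm)² = π(6.4500e-04 m)² = 1.307e-06 m²
R_1 = (1.65×10^-8)(102)/(1.307e-06) = 1.288 Ω
Seg 2: A = π(d/2)² = π(3.3750e-04 m)² = 3.578e-07 m²
R_2 = (2.70×10^-8)(624)/(3.578e-07) = 47.08 Ω
Seg 3: A = π(d/2)² = π(3.9050e-04 m)² = 4.791e-07 m²
R_3 = (2.70×10^-8)(710)/(4.791e-07) = 40.02 Ω
R_total = R_1 + R_2 + R_3 = 88.4 Ω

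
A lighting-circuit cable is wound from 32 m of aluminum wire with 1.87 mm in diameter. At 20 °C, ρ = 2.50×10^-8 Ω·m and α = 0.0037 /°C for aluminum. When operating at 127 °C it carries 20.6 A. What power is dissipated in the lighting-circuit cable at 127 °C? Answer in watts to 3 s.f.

173 W

A = π(d/2)² = π(9.3500e-04 m)² = 2.746e-06 m²
R₍20₎ = ρL/A = (2.50×10^-8)(32)/(2.746e-06) = 0.2913 Ω
R₍127₎ = R₍20₎(1 + αΔT) = 0.2913 × (1 + 0.0037×107) = 0.4066 Ω
P = I²R = (20.6)² × 0.4066 = 173 W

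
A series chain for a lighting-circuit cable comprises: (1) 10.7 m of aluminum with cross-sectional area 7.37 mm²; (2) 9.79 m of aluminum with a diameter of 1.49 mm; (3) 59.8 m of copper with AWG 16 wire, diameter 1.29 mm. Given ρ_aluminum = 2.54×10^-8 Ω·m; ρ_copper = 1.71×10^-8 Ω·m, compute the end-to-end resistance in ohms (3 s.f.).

0.962 Ω

Seg 1: A = 7.37 mm² = 7.370e-06 m²
R_1 = (2.54×10^-8)(10.7)/(7.370e-06) = 0.03688 Ω
Seg 2: A = π(d/2)² = π(7.4500e-04 m)² = 1.744e-06 m²
R_2 = (2.54×10^-8)(9.79)/(1.744e-06) = 0.1426 Ω
Seg 3: A = π(1.29/2 mm)² = π(6.4500e-04 m)² = 1.307e-06 m²
R_3 = (1.71×10^-8)(59.8)/(1.307e-06) = 0.7824 Ω
R_total = R_1 + R_2 + R_3 = 0.962 Ω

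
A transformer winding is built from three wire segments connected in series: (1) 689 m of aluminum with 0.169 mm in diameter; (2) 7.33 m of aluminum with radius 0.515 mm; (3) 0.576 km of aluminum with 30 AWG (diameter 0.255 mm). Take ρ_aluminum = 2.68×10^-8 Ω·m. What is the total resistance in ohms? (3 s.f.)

1130 Ω

Seg 1: A = π(d/2)² = π(8.4500e-05 m)² = 2.243e-08 m²
R_1 = (2.68×10^-8)(689)/(2.243e-08) = 823.2 Ω
Seg 2: A = πr² = π(5.1500e-04 m)² = 8.332e-07 m²
R_2 = (2.68×10^-8)(7.33)/(8.332e-07) = 0.2358 Ω
Seg 3: A = π(0.255/2 mm)² = π(1.2750e-04 m)² = 5.107e-08 m²
R_3 = (2.68×10^-8)(576)/(5.107e-08) = 302.3 Ω
R_total = R_1 + R_2 + R_3 = 1130 Ω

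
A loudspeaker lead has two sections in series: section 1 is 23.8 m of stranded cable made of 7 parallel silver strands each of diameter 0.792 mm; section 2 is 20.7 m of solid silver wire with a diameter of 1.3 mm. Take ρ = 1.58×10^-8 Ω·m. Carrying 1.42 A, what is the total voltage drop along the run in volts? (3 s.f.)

0.505 V

Section 1: A_strand = π(3.9600e-04)² = 4.927e-07 m²; R₁ = ρL/(N·A_s) = (1.58×10^-8)(23.8)/(7×4.927e-07) = 0.109 Ω
Section 2: A = π(d/2)² = π(6.5000e-04 m)² = 1.327e-06 m²
R₂ = (1.58×10^-8)(20.7)/(1.327e-06) = 0.2464 Ω
R = R₁ + R₂ = 0.3554 Ω
V = IR = 1.42 × 0.3554 = 0.505 V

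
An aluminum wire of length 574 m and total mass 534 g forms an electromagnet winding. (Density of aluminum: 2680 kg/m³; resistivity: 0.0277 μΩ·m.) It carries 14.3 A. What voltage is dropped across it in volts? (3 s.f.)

655 V

ρ = 0.0277 μΩ·m = 2.77×10^-8 Ω·m
A = m/(density·L) = 0.534/(2680×574) = 3.4713e-07 m²
R = ρL/A = (2.77×10^-8)(574)/(3.4713e-07) = 45.8 Ω
V = IR = 14.3 × 45.8 = 655 V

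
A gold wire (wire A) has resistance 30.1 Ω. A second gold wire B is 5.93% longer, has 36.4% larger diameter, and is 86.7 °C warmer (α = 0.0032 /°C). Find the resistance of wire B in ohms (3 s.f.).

21.9 Ω

R ∝ ρL/d² with ρ ∝ (1+αΔT), so R_B/R_A = (1 + 5.93/100) × (1 + 36.4/100)⁻² × (1 + 0.0032×86.7)
= 1.059 × 0.5375 × 1.277 = 0.7273
R_B = 0.7273 × 30.1 = 21.9 Ω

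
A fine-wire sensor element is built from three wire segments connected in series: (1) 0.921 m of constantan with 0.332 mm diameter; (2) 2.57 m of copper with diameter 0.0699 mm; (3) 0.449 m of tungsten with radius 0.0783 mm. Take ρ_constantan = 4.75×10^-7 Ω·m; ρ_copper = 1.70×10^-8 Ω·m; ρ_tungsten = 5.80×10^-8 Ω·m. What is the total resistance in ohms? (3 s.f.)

Seg 1: A = π(d/2)² = π(1.6600e-04 m)² = 8.657e-08 m²
R_1 = (4.75×10^-7)(0.921)/(8.657e-08) = 5.053 Ω
Seg 2: A = π(d/2)² = π(3.4950e-05 m)² = 3.837e-09 m²
R_2 = (1.70×10^-8)(2.57)/(3.837e-09) = 11.39 Ω
Seg 3: A = πr² = π(7.8300e-05 m)² = 1.926e-08 m²
R_3 = (5.80×10^-8)(0.449)/(1.926e-08) = 1.352 Ω
R_total = R_1 + R_2 + R_3 = 17.8 Ω

17.8 Ω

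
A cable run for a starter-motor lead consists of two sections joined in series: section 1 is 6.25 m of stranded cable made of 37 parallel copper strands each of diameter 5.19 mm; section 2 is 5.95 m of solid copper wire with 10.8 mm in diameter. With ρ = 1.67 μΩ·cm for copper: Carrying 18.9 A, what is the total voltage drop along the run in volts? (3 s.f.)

0.0230 V

ρ = 1.67 μΩ·cm = 1.67×10^-8 Ω·m
Section 1: A_strand = π(2.5950e-03)² = 2.116e-05 m²; R₁ = ρL/(N·A_s) = (1.67×10^-8)(6.25)/(37×2.116e-05) = 1.333×10^-4 Ω
Section 2: A = π(d/2)² = π(5.4000e-03 m)² = 9.161e-05 m²
R₂ = (1.67×10^-8)(5.95)/(9.161e-05) = 0.001085 Ω
R = R₁ + R₂ = 0.001218 Ω
V = IR = 18.9 × 0.001218 = 0.0230 V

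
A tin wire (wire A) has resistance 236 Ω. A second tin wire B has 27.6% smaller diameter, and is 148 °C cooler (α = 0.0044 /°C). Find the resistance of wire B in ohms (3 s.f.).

157 Ω

R ∝ ρL/d² with ρ ∝ (1+αΔT), so R_B/R_A = (1 − 27.6/100)⁻² × (1 − 0.0044×148)
= 1.908 × 0.3488 = 0.6654
R_B = 0.6654 × 236 = 157 Ω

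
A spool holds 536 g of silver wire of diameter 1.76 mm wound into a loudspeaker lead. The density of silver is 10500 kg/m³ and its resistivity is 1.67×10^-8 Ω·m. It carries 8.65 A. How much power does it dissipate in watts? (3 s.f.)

A = π(d/2)² = π(8.8000e-04 m)² = 2.4328e-06 m²
L = m/(density·A) = 0.536/(10500×2.4328e-06) = 20.98 m
R = ρL/A = (1.67×10^-8)(20.98)/(2.4328e-06) = 0.144 Ω
P = I²R = (8.65)² × 0.144 = 10.8 W

10.8 W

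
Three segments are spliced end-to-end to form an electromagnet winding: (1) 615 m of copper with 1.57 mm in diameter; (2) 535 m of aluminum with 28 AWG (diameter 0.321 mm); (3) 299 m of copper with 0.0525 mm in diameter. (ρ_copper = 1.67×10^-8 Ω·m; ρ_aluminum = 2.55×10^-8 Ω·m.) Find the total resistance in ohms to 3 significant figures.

2480 Ω

Seg 1: A = π(d/2)² = π(7.8500e-04 m)² = 1.936e-06 m²
R_1 = (1.67×10^-8)(615)/(1.936e-06) = 5.305 Ω
Seg 2: A = π(0.321/2 mm)² = π(1.6050e-04 m)² = 8.093e-08 m²
R_2 = (2.55×10^-8)(535)/(8.093e-08) = 168.6 Ω
Seg 3: A = π(d/2)² = π(2.6250e-05 m)² = 2.165e-09 m²
R_3 = (1.67×10^-8)(299)/(2.165e-09) = 2307 Ω
R_total = R_1 + R_2 + R_3 = 2480 Ω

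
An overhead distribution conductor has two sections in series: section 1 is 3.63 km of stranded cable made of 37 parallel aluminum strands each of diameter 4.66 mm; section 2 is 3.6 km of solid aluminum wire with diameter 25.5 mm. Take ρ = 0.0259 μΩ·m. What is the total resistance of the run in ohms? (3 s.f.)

ρ = 0.0259 μΩ·m = 2.59×10^-8 Ω·m
Section 1: A_strand = π(2.3300e-03)² = 1.706e-05 m²; R₁ = ρL/(N·A_s) = (2.59×10^-8)(3630)/(37×1.706e-05) = 0.149 Ω
Section 2: A = π(d/2)² = π(1.2750e-02 m)² = 5.107e-04 m²
R₂ = (2.59×10^-8)(3600)/(5.107e-04) = 0.1826 Ω
R = R₁ + R₂ = 0.332 Ω

0.332 Ω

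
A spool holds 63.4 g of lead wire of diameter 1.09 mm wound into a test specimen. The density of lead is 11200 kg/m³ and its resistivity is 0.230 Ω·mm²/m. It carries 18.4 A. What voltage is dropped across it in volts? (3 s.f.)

27.5 V

ρ = 0.230 Ω·mm²/m = 2.30×10^-7 Ω·m
A = π(d/2)² = π(5.4500e-04 m)² = 9.3313e-07 m²
L = m/(density·A) = 0.0634/(11200×9.3313e-07) = 6.066 m
R = ρL/A = (2.30×10^-7)(6.066)/(9.3313e-07) = 1.495 Ω
V = IR = 18.4 × 1.495 = 27.5 V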